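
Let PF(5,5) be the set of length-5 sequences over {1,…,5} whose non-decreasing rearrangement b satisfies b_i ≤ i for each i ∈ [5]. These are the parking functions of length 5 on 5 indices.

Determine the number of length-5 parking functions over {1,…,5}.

#PF = 1·6^4 = 1·1296 = 1296 (Pollak)
Check (4,2,1,5,2) → sorted (1,2,2,4,5): b_i ≤ i ∀i, a PF.

1296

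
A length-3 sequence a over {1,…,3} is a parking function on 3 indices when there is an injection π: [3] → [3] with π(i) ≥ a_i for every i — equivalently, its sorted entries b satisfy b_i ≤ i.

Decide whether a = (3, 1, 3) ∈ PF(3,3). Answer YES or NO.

Sorted: b = (1, 3, 3).
  b_1=1 ≤ 1
  b_2=3 > 2
  fails at i=2 ⇒ NO

NO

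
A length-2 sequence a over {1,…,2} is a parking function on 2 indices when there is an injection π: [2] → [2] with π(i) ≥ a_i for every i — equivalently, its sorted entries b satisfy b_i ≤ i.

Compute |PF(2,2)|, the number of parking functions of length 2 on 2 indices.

3

Count = (3−2)·3^(2−1) = 1×3 = 3 (Konheim–Weiss)
Example (2,1) → sorted (1,2): b_i ≤ i ∀i, a PF.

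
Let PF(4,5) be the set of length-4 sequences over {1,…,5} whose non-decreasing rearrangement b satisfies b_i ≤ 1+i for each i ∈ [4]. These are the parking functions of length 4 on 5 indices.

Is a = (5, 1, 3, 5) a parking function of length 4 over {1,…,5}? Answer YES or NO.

Sorted: b = (1, 3, 5, 5).
  b_1=1 ≤ 2
  b_2=3 ≤ 3
  b_3=5 > 4
  fails at i=3 ⇒ NO

NO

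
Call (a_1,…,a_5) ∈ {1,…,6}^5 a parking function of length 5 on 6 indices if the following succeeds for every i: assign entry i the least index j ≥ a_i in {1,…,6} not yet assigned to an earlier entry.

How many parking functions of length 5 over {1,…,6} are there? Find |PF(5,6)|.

#PF = 2·7^4 = 2×2401 = 4802
Example (1,2,6,1,5) → sorted (1,1,2,5,6): b_i ≤ 1+i ∀i, a PF.

4802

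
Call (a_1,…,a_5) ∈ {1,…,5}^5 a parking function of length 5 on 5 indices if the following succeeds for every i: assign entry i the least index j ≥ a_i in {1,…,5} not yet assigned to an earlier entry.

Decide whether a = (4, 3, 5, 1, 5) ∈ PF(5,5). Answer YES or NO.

Rearranged: b = (1, 3, 4, 5, 5).
  b_1=1 ≤ 1
  b_2=3 > 2
  fails at i=2 ⇒ NO

NO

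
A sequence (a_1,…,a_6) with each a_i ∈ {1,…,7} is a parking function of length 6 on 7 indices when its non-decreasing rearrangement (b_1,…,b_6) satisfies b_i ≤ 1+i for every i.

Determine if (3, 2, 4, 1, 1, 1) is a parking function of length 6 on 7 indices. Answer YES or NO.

Sorted: b = (1, 1, 1, 2, 3, 4).
  b_1=1 ≤ 2
  b_2=1 ≤ 3
  b_3=1 ≤ 4
  b_4=2 ≤ 5
  b_5=3 ≤ 6
  b_6=4 ≤ 7
All bounds hold ⇒ YES

YES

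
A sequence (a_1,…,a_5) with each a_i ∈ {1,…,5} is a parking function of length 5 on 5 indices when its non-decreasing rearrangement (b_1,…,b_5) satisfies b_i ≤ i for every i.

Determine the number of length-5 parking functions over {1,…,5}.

|PF(5,5)| = (5−5+1)·(5+1)^(5−1) = 1·1296 = 1296 (Konheim–Weiss)
One tuple (2,1,2,5,1) → sorted (1,1,2,2,5): b_i ≤ i ∀i, a PF.

1296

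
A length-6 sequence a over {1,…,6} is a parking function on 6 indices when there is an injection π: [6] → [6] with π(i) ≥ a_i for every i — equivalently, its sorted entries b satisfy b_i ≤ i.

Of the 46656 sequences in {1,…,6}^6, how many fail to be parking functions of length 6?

Count = (6−6+1)·(6+1)^(6−1) = 1 · 16807 = 16807 (Konheim–Weiss)
E.g. (4,6,4,3,3,6) → sorted (3,3,4,4,6,6): b_1=3>1, not a PF.
So 46656 − 16807 = 29849 fail.

29849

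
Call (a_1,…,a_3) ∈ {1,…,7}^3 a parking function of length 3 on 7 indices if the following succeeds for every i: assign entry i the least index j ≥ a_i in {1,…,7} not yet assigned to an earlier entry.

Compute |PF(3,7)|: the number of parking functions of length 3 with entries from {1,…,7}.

320

|PF| = (8−3)·8^(3−1) = 5·64 = 320 (Pollak)
One tuple (4,6,7) → sorted (4,6,7): b_i ≤ 4+i ∀i, a PF.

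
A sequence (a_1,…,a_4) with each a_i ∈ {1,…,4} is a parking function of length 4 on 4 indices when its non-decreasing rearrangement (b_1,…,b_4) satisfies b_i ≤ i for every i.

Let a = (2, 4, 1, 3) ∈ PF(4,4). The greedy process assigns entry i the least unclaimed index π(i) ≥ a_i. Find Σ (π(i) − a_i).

Σπ = 4·5/2 = 10 (π permutes [4]); Σa = 2+4+1+3 = 10; disp = 10−10 = 0.

0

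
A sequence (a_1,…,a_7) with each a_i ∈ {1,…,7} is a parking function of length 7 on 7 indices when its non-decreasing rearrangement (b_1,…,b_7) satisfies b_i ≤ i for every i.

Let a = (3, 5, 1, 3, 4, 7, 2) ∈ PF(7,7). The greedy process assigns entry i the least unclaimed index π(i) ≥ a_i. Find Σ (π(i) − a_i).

3

Σπ = 28 ({1..7} each once); Σa = 3+5+1+3+4+7+2 = 25; disp = 28−25 = 3.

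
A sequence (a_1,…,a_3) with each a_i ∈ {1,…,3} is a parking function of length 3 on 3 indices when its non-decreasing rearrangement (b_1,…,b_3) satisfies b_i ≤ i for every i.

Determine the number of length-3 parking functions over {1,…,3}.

16

#PF = 1·4^2 = 1·16 = 16 (Konheim–Weiss)
E.g. (1,1,3) → sorted (1,1,3): b_i ≤ i ∀i, a PF.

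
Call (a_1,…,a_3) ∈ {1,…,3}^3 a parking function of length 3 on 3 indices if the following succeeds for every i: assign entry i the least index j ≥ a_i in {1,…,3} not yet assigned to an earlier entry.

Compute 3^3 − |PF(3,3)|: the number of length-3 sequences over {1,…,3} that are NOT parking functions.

11

|PF| = (4−3)·4^(3−1) = 1·16 = 16
One tuple (3,3,2) → sorted (2,3,3): b_1=2>1, not a PF.
So 27 − 16 = 11 fail.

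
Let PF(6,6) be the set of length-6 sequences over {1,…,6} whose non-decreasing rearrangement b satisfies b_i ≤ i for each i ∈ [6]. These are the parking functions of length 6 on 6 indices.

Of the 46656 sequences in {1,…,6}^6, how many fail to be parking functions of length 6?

29849

Count = (6+1−6)·(6+1)^{6−1} = 1×16807 = 16807 (Konheim–Weiss)
E.g. (2,2,4,6,6,2) → sorted (2,2,2,4,6,6): b_1=2>1, not a PF.
Total 46656; non-PF = 46656−16807 = 29849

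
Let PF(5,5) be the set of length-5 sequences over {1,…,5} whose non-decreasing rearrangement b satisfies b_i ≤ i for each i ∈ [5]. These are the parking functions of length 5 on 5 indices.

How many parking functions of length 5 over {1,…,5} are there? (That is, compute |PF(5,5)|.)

|PF(5,5)| = (5+1−5)·(5+1)^{5−1} = 1·1296 = 1296 (Pollak)
Example (3,5,1,1,4) → sorted (1,1,3,4,5): b_i ≤ i ∀i, a PF.

1296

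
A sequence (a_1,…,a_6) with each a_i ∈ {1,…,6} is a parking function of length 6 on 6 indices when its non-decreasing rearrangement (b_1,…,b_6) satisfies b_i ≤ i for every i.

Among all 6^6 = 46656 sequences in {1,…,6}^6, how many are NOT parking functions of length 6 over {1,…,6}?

29849

|PF(6,6)| = (6+1−6)·(6+1)^{6−1} = 1·16807 = 16807 (Konheim–Weiss)
Example (4,6,4,6,6,3) → sorted (3,4,4,6,6,6): b_1=3>1, not a PF.
6^6 − 16807 = 46656 − 16807 = 29849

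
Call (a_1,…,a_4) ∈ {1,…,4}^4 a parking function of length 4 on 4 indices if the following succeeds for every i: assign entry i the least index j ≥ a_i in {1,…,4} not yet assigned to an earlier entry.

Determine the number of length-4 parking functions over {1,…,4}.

125

#PF = 1·5^3 = 1·125 = 125 [KW]
E.g. (1,1,2,2) → sorted (1,1,2,2): b_i ≤ i ∀i, a PF.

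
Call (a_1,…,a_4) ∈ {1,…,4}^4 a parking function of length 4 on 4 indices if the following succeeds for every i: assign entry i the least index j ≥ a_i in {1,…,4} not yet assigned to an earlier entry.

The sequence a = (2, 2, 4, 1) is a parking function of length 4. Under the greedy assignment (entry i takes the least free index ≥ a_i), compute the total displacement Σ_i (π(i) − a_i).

1

Σπ(i) = 1+…+4 = 10; Σa = 2+2+4+1 = 9; disp = 10−9 = 1.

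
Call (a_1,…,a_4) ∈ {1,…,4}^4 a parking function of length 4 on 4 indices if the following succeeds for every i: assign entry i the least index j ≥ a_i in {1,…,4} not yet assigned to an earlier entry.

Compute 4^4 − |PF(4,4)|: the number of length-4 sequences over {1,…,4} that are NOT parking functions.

131

|PF(4,4)| = (4+1−4)·(4+1)^{4−1} = 1×125 = 125 (Pollak)
Example (3,4,4,4) → sorted (3,4,4,4): b_1=3>1, not a PF.
4^4 − 125 = 256 − 125 = 131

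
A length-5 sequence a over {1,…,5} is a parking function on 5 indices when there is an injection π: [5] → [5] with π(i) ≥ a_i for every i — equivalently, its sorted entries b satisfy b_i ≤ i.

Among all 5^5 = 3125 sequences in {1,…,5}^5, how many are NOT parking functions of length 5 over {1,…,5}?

1829

|PF(5,5)| = (5−5+1)·(5+1)^(5−1) = 1 · 1296 = 1296
Example (2,5,5,5,5) → sorted (2,5,5,5,5): b_1=2>1, not a PF.
So 3125 − 1296 = 1829 fail.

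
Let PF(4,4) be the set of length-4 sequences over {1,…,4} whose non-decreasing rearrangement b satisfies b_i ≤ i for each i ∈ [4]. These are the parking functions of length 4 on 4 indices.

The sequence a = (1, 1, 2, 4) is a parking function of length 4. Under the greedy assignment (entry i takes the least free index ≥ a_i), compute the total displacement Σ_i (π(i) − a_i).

Σπ(i) = 1+…+4 = 10; Σa = 1+1+2+4 = 8; disp = 10−8 = 2.

2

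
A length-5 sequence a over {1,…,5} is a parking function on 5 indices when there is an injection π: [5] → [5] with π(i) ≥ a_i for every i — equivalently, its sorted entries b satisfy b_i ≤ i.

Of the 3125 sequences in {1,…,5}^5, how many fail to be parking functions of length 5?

|PF(5,5)| = (6−5)·6^(5−1) = 1×1296 = 1296
Check (3,3,5,2,4) → sorted (2,3,3,4,5): b_1=2>1, not a PF.
Total 3125; non-PF = 3125−1296 = 1829

1829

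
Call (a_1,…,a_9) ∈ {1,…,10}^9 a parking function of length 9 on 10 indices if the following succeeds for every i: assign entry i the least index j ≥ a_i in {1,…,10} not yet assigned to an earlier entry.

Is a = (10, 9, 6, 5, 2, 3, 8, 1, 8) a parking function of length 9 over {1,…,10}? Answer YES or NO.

NO

Sorted: b = (1, 2, 3, 5, 6, 8, 8, 9, 10).
  b_1=1 ≤ 2
  b_2=2 ≤ 3
  b_3=3 ≤ 4
  b_4=5 ≤ 5
  b_5=6 ≤ 6
  b_6=8 > 7
  fails at i=6 ⇒ NO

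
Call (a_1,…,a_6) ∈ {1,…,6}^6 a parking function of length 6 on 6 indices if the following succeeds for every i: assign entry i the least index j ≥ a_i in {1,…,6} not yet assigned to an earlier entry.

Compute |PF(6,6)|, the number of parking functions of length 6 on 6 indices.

|PF(6,6)| = (6+1−6)·(6+1)^{6−1} = 1·16807 = 16807 (Pollak)
Example (2,2,2,1,6,3) → sorted (1,2,2,2,3,6): b_i ≤ i ∀i, a PF.

16807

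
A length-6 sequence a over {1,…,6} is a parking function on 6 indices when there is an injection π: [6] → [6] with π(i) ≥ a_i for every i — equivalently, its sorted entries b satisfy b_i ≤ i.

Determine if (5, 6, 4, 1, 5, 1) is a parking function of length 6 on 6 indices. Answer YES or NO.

Rearranged: b = (1, 1, 4, 5, 5, 6).
  b_1=1 ≤ 1
  b_2=1 ≤ 2
  b_3=4 > 3
  fails at i=3 ⇒ NO

NO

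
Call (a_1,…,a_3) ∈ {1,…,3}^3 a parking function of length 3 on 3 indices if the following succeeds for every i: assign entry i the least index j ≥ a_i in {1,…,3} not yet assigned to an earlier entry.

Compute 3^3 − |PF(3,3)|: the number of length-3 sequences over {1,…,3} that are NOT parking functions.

|PF| = (4−3)·4^(3−1) = 1·16 = 16 (Pollak)
E.g. (3,1,3) → sorted (1,3,3): b_2=3>2, not a PF.
So 27 − 16 = 11 fail.

11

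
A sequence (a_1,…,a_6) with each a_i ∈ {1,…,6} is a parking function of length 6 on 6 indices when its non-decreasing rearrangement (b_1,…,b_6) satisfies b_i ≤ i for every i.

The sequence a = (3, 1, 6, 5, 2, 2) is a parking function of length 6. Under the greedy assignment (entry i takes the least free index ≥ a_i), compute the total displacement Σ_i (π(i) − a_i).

Σπ = 21 ({1..6} each once); Σa = 3+1+6+5+2+2 = 19; disp = 21−19 = 2.

2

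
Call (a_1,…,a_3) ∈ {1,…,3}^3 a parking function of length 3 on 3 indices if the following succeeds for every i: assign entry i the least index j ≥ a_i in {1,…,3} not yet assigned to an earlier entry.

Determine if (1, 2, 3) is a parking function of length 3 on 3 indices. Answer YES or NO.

YES

Sorted: b = (1, 2, 3).
  b_1=1 ≤ 1
  b_2=2 ≤ 2
  b_3=3 ≤ 3
All bounds hold ⇒ YES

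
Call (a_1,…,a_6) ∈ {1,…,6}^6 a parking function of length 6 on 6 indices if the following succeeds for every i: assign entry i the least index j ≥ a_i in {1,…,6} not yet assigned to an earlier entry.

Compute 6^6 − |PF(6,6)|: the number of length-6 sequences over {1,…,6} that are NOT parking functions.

Count = (6+1−6)·(6+1)^{6−1} = 1×16807 = 16807 (Pollak)
E.g. (5,2,6,6,5,1) → sorted (1,2,5,5,6,6): b_3=5>3, not a PF.
Total 46656; non-PF = 46656−16807 = 29849

29849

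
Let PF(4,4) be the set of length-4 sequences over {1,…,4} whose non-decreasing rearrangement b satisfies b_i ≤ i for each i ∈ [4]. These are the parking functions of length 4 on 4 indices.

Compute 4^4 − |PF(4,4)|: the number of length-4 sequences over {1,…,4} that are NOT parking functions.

131

Count = (5−4)·5^(4−1) = 1·125 = 125
Check (2,4,4,4) → sorted (2,4,4,4): b_1=2>1, not a PF.
So 256 − 125 = 131 fail.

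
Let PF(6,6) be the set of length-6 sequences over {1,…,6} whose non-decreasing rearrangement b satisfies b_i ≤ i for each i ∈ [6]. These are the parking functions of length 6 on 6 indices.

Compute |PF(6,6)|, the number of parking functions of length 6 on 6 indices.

16807

|PF(6,6)| = (6+1−6)·(6+1)^{6−1} = 1 · 16807 = 16807 (Pollak)
E.g. (1,3,3,2,4,3) → sorted (1,2,3,3,3,4): b_i ≤ i ∀i, a PF.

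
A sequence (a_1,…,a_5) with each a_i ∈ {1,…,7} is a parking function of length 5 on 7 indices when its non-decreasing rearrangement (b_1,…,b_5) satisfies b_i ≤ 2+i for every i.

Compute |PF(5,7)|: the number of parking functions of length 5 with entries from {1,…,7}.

Count = 3·8^4 = 3×4096 = 12288 (Konheim–Weiss)
E.g. (2,2,2,1,6) → sorted (1,2,2,2,6): b_i ≤ 2+i ∀i, a PF.

12288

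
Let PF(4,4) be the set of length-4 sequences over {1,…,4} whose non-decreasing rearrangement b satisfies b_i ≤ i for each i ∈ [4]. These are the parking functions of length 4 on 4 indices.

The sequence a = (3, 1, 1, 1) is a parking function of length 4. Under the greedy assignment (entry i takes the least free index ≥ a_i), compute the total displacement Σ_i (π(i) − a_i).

Σπ = 4·5/2 = 10 (π permutes [4]); Σa = 3+1+1+1 = 6; disp = 10−6 = 4.

4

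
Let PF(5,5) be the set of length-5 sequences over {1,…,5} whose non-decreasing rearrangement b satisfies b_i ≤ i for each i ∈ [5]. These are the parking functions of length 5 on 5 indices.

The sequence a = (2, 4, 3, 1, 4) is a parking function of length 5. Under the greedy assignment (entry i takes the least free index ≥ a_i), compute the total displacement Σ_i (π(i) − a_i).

Σπ = 15 ({1..5} each once); Σa = 2+4+3+1+4 = 14; disp = 15−14 = 1.

1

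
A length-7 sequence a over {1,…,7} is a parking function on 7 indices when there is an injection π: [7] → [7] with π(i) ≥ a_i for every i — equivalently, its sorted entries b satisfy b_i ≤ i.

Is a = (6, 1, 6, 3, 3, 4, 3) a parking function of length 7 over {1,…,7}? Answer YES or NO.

NO

Order a: b = (1, 3, 3, 3, 4, 6, 6).
  b_1=1 ≤ 1
  b_2=3 > 2
  fails at i=2 ⇒ NO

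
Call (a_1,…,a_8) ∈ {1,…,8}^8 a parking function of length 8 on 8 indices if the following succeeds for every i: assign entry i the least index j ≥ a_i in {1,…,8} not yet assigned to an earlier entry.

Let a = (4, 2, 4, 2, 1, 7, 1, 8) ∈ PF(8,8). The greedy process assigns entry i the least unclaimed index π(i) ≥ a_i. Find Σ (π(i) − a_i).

Σπ = 8·9/2 = 36 (π permutes [8]); Σa = 4+2+4+2+1+7+1+8 = 29; disp = 36−29 = 7.

7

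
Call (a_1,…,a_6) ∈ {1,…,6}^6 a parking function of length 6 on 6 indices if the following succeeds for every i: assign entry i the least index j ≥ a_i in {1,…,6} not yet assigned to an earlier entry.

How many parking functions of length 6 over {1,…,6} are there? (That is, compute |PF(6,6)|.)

16807

Count = (6−6+1)·(6+1)^(6−1) = 1 · 16807 = 16807 (Pollak)
One tuple (5,3,4,1,2,1) → sorted (1,1,2,3,4,5): b_i ≤ i ∀i, a PF.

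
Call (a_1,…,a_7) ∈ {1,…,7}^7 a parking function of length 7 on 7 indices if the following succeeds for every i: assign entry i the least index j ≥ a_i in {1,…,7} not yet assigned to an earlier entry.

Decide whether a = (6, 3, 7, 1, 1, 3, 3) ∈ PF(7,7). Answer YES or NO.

Order a: b = (1, 1, 3, 3, 3, 6, 7).
  b_1=1 ≤ 1
  b_2=1 ≤ 2
  b_3=3 ≤ 3
  b_4=3 ≤ 4
  b_5=3 ≤ 5
  b_6=6 ≤ 6
  b_7=7 ≤ 7
All bounds hold ⇒ YES

YES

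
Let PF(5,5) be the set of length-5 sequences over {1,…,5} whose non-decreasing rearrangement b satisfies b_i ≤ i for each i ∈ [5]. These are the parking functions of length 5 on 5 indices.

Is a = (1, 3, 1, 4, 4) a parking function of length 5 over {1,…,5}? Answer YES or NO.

YES

Rearranged: b = (1, 1, 3, 4, 4).
  b_1=1 ≤ 1
  b_2=1 ≤ 2
  b_3=3 ≤ 3
  b_4=4 ≤ 4
  b_5=4 ≤ 5
All bounds hold ⇒ YES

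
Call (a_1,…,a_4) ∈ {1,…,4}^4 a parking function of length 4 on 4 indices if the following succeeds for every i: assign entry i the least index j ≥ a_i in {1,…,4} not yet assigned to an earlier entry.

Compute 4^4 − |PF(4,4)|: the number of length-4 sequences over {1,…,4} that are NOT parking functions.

131

#PF = (5−4)·5^(4−1) = 1·125 = 125 [KW]
Check (3,4,4,2) → sorted (2,3,4,4): b_1=2>1, not a PF.
So 256 − 125 = 131 fail.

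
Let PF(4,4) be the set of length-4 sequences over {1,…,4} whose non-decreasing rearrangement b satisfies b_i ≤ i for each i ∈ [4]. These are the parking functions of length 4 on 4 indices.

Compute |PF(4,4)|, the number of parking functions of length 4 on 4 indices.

Count = (4−4+1)·(4+1)^(4−1) = 1 · 125 = 125 (Pollak)
Example (4,3,1,2) → sorted (1,2,3,4): b_i ≤ i ∀i, a PF.

125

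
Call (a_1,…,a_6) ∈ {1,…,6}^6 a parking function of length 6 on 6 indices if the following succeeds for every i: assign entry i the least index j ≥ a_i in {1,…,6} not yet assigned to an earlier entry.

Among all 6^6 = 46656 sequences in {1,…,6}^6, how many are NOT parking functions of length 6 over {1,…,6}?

|PF(6,6)| = (6+1−6)·(6+1)^{6−1} = 1·16807 = 16807
Example (2,5,6,6,4,6) → sorted (2,4,5,6,6,6): b_1=2>1, not a PF.
Total 46656; non-PF = 46656−16807 = 29849

29849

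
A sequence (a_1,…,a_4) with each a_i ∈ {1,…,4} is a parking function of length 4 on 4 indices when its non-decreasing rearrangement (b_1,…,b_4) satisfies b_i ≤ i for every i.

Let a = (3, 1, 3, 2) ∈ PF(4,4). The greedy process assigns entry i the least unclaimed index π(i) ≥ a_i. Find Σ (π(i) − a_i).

Σπ = 4·5/2 = 10 (π permutes [4]); Σa = 3+1+3+2 = 9; disp = 10−9 = 1.

1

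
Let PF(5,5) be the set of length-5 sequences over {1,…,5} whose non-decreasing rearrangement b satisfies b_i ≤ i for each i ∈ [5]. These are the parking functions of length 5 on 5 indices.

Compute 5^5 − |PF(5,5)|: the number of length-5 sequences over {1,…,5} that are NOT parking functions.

#PF = (6−5)·6^(5−1) = 1·1296 = 1296 (Konheim–Weiss)
E.g. (5,5,3,5,5) → sorted (3,5,5,5,5): b_1=3>1, not a PF.
5^5 − 1296 = 3125 − 1296 = 1829

1829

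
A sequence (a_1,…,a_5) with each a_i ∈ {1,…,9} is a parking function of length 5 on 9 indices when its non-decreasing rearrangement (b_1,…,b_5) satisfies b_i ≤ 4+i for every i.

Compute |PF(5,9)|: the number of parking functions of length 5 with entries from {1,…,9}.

|PF(5,9)| = 5·10^4 = 5 · 10000 = 50000 [KW]
One tuple (3,4,9,1,3) → sorted (1,3,3,4,9): b_i ≤ 4+i ∀i, a PF.

50000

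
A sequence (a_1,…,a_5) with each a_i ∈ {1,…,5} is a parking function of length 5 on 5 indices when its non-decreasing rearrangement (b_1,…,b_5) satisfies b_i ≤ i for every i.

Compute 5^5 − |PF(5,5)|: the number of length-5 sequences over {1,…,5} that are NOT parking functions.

#PF = (6−5)·6^(5−1) = 1·1296 = 1296 (Konheim–Weiss)
One tuple (2,4,3,5,5) → sorted (2,3,4,5,5): b_1=2>1, not a PF.
5^5 − 1296 = 3125 − 1296 = 1829

1829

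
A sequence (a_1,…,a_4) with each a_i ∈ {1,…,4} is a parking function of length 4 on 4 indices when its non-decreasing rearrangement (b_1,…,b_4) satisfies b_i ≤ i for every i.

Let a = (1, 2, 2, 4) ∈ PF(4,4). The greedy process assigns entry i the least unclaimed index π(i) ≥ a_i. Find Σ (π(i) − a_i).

Σπ(i) = 1+…+4 = 10; Σa = 1+2+2+4 = 9; disp = 10−9 = 1.

1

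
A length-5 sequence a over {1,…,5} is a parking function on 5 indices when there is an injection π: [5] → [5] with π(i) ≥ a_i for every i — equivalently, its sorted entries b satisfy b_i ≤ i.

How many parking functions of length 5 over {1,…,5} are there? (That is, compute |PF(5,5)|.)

1296

Count = 1·6^4 = 1·1296 = 1296 (Pollak)
Example (5,2,3,1,2) → sorted (1,2,2,3,5): b_i ≤ i ∀i, a PF.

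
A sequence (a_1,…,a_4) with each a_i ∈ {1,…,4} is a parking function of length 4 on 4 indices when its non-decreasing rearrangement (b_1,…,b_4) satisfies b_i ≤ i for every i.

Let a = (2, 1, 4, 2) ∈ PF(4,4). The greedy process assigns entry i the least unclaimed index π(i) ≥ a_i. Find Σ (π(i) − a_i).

1

Σπ(i) = 1+…+4 = 10; Σa = 2+1+4+2 = 9; disp = 10−9 = 1.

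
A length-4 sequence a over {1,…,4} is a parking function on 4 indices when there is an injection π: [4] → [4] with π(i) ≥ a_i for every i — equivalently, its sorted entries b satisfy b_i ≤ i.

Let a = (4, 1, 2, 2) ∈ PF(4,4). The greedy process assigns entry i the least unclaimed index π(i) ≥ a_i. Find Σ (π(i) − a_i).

1

Σπ = 10 ({1..4} each once); Σa = 4+1+2+2 = 9; disp = 10−9 = 1.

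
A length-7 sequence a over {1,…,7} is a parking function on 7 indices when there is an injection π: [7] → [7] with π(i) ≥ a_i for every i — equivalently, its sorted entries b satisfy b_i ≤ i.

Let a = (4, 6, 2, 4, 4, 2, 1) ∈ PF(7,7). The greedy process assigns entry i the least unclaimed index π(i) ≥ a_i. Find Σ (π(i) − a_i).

5

Σπ(i) = 1+…+7 = 28; Σa = 4+6+2+4+4+2+1 = 23; disp = 28−23 = 5.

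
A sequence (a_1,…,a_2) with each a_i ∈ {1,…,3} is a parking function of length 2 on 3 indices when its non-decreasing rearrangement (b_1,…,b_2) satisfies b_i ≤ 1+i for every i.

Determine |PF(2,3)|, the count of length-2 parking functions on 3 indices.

#PF = 2·4^1 = 2×4 = 8 (Pollak)
Example (3,2) → sorted (2,3): b_i ≤ 1+i ∀i, a PF.

8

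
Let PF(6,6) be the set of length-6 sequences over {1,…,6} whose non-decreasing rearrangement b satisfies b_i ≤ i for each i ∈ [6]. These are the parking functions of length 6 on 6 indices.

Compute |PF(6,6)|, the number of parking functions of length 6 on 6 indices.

16807

Count = (6−6+1)·(6+1)^(6−1) = 1·16807 = 16807 (Konheim–Weiss)
Check (1,2,4,2,4,1) → sorted (1,1,2,2,4,4): b_i ≤ i ∀i, a PF.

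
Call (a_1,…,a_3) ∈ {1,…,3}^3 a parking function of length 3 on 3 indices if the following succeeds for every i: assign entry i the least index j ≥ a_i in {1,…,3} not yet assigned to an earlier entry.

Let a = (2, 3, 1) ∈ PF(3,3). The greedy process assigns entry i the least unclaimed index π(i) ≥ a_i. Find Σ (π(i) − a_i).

0

Σπ = 3·4/2 = 6 (π permutes [3]); Σa = 2+3+1 = 6; disp = 6−6 = 0.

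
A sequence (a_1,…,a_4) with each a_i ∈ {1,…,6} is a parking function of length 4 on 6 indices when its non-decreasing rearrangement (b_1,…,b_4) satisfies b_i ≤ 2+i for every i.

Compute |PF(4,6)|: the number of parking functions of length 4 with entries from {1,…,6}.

|PF| = (6−4+1)·(6+1)^(4−1) = 3×343 = 1029 (Konheim–Weiss)
One tuple (3,1,6,3) → sorted (1,3,3,6): b_i ≤ 2+i ∀i, a PF.

1029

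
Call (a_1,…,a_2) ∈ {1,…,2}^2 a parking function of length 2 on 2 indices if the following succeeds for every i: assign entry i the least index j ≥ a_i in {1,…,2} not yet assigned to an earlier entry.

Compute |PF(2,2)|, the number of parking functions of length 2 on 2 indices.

|PF| = 1·3^1 = 1·3 = 3 [KW]
One tuple (1,2) → sorted (1,2): b_i ≤ i ∀i, a PF.

3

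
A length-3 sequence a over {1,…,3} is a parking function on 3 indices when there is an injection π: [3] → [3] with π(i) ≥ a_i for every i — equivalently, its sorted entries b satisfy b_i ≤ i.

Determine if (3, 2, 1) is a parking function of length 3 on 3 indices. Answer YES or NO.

YES

Order a: b = (1, 2, 3).
  b_1=1 ≤ 1
  b_2=2 ≤ 2
  b_3=3 ≤ 3
All bounds hold ⇒ YES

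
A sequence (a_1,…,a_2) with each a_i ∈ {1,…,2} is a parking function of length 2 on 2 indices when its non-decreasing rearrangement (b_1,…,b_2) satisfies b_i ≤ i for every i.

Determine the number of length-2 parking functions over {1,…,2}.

3

Count = (2+1−2)·(2+1)^{2−1} = 1·3 = 3 [KW]
E.g. (1,1) → sorted (1,1): b_i ≤ i ∀i, a PF.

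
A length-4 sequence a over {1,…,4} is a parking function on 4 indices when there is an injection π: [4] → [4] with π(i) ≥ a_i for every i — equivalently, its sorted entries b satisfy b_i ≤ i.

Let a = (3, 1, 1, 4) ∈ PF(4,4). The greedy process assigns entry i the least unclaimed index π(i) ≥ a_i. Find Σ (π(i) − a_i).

Σπ = 4·5/2 = 10 (π permutes [4]); Σa = 3+1+1+4 = 9; disp = 10−9 = 1.

1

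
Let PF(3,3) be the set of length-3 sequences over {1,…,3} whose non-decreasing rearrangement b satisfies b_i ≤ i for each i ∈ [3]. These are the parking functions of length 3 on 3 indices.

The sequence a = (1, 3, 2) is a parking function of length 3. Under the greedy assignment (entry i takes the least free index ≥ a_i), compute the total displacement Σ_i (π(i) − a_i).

Σπ = 3·4/2 = 6 (π permutes [3]); Σa = 1+3+2 = 6; disp = 6−6 = 0.

0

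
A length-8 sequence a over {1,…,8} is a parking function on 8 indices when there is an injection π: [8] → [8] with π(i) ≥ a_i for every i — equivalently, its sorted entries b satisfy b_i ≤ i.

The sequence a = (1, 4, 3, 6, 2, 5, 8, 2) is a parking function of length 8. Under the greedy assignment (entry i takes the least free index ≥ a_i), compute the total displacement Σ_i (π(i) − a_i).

Σπ = 36 ({1..8} each once); Σa = 1+4+3+6+2+5+8+2 = 31; disp = 36−31 = 5.

5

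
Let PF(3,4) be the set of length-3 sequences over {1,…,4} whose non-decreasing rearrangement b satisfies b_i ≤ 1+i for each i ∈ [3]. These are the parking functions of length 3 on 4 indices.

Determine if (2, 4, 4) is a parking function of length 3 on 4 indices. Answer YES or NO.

Sorted: b = (2, 4, 4).
  b_1=2 ≤ 2
  b_2=4 > 3
  fails at i=2 ⇒ NO

NO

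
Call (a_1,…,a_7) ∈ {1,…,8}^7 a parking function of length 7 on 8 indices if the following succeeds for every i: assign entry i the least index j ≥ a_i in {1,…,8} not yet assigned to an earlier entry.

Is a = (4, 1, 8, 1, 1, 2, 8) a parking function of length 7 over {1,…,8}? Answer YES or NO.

NO

Sorted: b = (1, 1, 1, 2, 4, 8, 8).
  b_1=1 ≤ 2
  b_2=1 ≤ 3
  b_3=1 ≤ 4
  b_4=2 ≤ 5
  b_5=4 ≤ 6
  b_6=8 > 7
  fails at i=6 ⇒ NO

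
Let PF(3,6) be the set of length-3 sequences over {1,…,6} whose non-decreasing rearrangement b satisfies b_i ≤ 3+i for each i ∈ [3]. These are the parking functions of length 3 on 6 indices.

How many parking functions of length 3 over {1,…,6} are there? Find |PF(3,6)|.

Count = 4·7^2 = 4·49 = 196 (Konheim–Weiss)
Example (1,1,5) → sorted (1,1,5): b_i ≤ 3+i ∀i, a PF.

196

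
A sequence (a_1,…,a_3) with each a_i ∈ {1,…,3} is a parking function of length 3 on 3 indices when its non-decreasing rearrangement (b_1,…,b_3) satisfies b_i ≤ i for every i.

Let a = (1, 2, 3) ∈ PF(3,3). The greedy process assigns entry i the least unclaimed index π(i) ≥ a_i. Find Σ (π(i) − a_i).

0

Σπ(i) = 1+…+3 = 6; Σa = 1+2+3 = 6; disp = 6−6 = 0.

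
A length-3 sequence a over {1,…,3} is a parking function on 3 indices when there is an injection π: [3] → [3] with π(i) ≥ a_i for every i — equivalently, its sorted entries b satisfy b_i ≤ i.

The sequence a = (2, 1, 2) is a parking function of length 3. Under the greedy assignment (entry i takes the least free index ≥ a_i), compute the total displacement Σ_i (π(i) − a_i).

Σπ(i) = 1+…+3 = 6; Σa = 2+1+2 = 5; disp = 6−5 = 1.

1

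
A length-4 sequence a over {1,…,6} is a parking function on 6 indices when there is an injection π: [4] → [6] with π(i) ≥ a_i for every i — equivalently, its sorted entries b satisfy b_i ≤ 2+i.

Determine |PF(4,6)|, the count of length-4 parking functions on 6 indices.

Count = (7−4)·7^(4−1) = 3·343 = 1029 (Pollak)
Example (3,2,6,4) → sorted (2,3,4,6): b_i ≤ 2+i ∀i, a PF.

1029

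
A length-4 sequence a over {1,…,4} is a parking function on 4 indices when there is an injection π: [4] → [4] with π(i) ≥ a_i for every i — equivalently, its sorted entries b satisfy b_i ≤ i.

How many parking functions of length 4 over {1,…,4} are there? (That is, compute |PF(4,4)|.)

125

|PF| = (4−4+1)·(4+1)^(4−1) = 1·125 = 125
One tuple (4,1,2,3) → sorted (1,2,3,4): b_i ≤ i ∀i, a PF.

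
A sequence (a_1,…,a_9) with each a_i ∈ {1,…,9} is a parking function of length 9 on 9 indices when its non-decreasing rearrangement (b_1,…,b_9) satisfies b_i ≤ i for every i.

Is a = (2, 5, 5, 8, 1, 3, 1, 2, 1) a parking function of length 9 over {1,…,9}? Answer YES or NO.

Order a: b = (1, 1, 1, 2, 2, 3, 5, 5, 8).
  b_1=1 ≤ 1
  b_2=1 ≤ 2
  b_3=1 ≤ 3
  b_4=2 ≤ 4
  b_5=2 ≤ 5
  b_6=3 ≤ 6
  b_7=5 ≤ 7
  b_8=5 ≤ 8
  b_9=8 ≤ 9
All bounds hold ⇒ YES

YES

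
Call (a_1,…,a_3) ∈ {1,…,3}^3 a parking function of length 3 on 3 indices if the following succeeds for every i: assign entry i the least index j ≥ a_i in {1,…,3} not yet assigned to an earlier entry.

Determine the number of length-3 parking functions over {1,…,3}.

#PF = (4−3)·4^(3−1) = 1 · 16 = 16
One tuple (1,2,3) → sorted (1,2,3): b_i ≤ i ∀i, a PF.

16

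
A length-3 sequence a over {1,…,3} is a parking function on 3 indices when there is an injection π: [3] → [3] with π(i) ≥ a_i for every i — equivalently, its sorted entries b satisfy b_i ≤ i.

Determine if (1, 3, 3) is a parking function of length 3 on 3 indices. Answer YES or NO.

NO

Sorted: b = (1, 3, 3).
  b_1=1 ≤ 1
  b_2=3 > 2
  fails at i=2 ⇒ NO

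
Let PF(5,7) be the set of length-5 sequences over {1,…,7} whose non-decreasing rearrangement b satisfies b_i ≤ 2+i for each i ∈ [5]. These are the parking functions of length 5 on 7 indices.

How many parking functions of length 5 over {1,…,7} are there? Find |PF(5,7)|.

12288

|PF(5,7)| = 3·8^4 = 3·4096 = 12288 (Konheim–Weiss)
E.g. (4,6,7,5,2) → sorted (2,4,5,6,7): b_i ≤ 2+i ∀i, a PF.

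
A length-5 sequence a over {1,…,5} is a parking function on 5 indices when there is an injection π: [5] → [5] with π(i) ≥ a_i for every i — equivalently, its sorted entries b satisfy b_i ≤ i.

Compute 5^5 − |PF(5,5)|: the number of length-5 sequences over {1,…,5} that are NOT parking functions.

1829

|PF(5,5)| = (5−5+1)·(5+1)^(5−1) = 1·1296 = 1296
E.g. (5,3,2,5,2) → sorted (2,2,3,5,5): b_1=2>1, not a PF.
5^5 − 1296 = 3125 − 1296 = 1829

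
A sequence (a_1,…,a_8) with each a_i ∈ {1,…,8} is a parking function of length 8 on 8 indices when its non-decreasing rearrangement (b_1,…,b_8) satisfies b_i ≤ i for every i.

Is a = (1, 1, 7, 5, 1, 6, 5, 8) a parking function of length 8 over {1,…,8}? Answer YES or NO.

Sorted: b = (1, 1, 1, 5, 5, 6, 7, 8).
  b_1=1 ≤ 1
  b_2=1 ≤ 2
  b_3=1 ≤ 3
  b_4=5 > 4
  fails at i=4 ⇒ NO

NO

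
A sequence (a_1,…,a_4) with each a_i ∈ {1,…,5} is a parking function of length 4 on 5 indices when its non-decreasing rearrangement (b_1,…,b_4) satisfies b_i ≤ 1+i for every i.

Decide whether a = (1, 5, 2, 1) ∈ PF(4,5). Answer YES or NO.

YES

Rearranged: b = (1, 1, 2, 5).
  b_1=1 ≤ 2
  b_2=1 ≤ 3
  b_3=2 ≤ 4
  b_4=5 ≤ 5
All bounds hold ⇒ YES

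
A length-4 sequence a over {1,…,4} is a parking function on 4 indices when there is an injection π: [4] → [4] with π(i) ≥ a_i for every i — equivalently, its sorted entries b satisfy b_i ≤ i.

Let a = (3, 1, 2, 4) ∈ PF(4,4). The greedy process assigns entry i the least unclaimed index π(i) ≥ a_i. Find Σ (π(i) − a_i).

Σπ = 4·5/2 = 10 (π permutes [4]); Σa = 3+1+2+4 = 10; disp = 10−10 = 0.

0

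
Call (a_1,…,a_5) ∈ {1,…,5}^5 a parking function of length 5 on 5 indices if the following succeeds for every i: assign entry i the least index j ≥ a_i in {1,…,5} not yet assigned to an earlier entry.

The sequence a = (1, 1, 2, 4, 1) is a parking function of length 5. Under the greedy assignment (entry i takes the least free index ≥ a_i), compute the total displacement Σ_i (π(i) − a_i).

Σπ = 15 ({1..5} each once); Σa = 1+1+2+4+1 = 9; disp = 15−9 = 6.

6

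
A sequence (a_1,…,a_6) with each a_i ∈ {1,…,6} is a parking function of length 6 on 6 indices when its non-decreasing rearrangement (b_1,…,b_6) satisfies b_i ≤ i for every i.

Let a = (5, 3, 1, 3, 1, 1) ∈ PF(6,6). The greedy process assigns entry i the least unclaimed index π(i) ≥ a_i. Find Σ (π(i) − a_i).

Σπ(i) = 1+…+6 = 21; Σa = 5+3+1+3+1+1 = 14; disp = 21−14 = 7.

7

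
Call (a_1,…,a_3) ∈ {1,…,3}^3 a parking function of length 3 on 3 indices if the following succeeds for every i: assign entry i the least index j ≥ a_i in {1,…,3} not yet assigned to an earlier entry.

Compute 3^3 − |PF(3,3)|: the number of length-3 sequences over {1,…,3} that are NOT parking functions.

11

#PF = (3−3+1)·(3+1)^(3−1) = 1×16 = 16 [KW]
Check (3,3,3) → sorted (3,3,3): b_1=3>1, not a PF.
3^3 − 16 = 27 − 16 = 11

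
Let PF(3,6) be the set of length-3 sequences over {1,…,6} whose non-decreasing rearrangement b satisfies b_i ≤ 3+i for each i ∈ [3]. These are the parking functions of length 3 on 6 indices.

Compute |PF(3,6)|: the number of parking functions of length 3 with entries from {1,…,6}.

|PF(3,6)| = 4·7^2 = 4·49 = 196 [KW]
Example (2,4,6) → sorted (2,4,6): b_i ≤ 3+i ∀i, a PF.

196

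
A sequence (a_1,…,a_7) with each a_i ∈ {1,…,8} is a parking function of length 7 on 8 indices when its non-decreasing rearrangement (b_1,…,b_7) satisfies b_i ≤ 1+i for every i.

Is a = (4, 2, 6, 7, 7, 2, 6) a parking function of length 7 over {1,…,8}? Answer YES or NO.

NO

Rearranged: b = (2, 2, 4, 6, 6, 7, 7).
  b_1=2 ≤ 2
  b_2=2 ≤ 3
  b_3=4 ≤ 4
  b_4=6 > 5
  fails at i=4 ⇒ NO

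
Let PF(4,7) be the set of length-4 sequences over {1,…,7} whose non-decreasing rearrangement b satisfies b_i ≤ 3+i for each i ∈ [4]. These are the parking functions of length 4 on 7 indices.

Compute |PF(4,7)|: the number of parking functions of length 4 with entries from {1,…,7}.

2048

#PF = (8−4)·8^(4−1) = 4·512 = 2048 (Pollak)
Example (4,1,5,1) → sorted (1,1,4,5): b_i ≤ 3+i ∀i, a PF.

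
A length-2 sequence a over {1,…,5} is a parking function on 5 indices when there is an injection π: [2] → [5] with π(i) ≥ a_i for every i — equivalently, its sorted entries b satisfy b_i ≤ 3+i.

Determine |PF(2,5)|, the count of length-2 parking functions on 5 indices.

24

Count = (5+1−2)·(5+1)^{2−1} = 4×6 = 24
Example (4,4) → sorted (4,4): b_i ≤ 3+i ∀i, a PF.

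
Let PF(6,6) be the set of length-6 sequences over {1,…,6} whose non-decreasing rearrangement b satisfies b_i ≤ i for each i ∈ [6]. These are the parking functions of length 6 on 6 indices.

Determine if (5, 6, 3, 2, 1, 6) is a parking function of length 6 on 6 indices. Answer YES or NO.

NO

Order a: b = (1, 2, 3, 5, 6, 6).
  b_1=1 ≤ 1
  b_2=2 ≤ 2
  b_3=3 ≤ 3
  b_4=5 > 4
  fails at i=4 ⇒ NO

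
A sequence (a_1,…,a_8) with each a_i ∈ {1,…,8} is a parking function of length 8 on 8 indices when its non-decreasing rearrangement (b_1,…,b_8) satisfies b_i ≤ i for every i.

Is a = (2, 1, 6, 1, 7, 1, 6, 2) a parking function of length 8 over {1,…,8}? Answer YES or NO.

Sorted: b = (1, 1, 1, 2, 2, 6, 6, 7).
  b_1=1 ≤ 1
  b_2=1 ≤ 2
  b_3=1 ≤ 3
  b_4=2 ≤ 4
  b_5=2 ≤ 5
  b_6=6 ≤ 6
  b_7=6 ≤ 7
  b_8=7 ≤ 8
All bounds hold ⇒ YES

YES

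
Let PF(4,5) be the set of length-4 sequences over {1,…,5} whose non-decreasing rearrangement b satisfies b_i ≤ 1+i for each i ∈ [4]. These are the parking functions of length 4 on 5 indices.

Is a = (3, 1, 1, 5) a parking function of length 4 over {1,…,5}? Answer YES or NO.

YES

Rearranged: b = (1, 1, 3, 5).
  b_1=1 ≤ 2
  b_2=1 ≤ 3
  b_3=3 ≤ 4
  b_4=5 ≤ 5
All bounds hold ⇒ YES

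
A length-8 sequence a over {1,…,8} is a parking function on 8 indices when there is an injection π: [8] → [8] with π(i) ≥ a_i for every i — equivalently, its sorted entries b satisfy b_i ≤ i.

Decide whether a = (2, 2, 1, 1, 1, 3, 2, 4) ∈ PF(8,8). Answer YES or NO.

YES

Rearranged: b = (1, 1, 1, 2, 2, 2, 3, 4).
  b_1=1 ≤ 1
  b_2=1 ≤ 2
  b_3=1 ≤ 3
  b_4=2 ≤ 4
  b_5=2 ≤ 5
  b_6=2 ≤ 6
  b_7=3 ≤ 7
  b_8=4 ≤ 8
All bounds hold ⇒ YES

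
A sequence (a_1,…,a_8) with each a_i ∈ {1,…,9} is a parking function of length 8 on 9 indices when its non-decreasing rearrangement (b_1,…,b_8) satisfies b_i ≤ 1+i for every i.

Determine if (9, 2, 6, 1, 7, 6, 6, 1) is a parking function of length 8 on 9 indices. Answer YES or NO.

NO

Order a: b = (1, 1, 2, 6, 6, 6, 7, 9).
  b_1=1 ≤ 2
  b_2=1 ≤ 3
  b_3=2 ≤ 4
  b_4=6 > 5
  fails at i=4 ⇒ NO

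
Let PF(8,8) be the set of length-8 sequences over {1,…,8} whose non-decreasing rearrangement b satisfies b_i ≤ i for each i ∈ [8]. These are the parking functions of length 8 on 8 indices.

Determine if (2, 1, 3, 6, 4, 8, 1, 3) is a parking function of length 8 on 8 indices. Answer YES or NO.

YES

Order a: b = (1, 1, 2, 3, 3, 4, 6, 8).
  b_1=1 ≤ 1
  b_2=1 ≤ 2
  b_3=2 ≤ 3
  b_4=3 ≤ 4
  b_5=3 ≤ 5
  b_6=4 ≤ 6
  b_7=6 ≤ 7
  b_8=8 ≤ 8
All bounds hold ⇒ YES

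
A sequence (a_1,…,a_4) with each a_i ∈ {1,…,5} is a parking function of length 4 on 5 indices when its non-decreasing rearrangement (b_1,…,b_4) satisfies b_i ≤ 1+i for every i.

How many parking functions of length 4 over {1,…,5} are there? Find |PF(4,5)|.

432

|PF(4,5)| = (5−4+1)·(5+1)^(4−1) = 2×216 = 432 [KW]
Check (2,5,1,3) → sorted (1,2,3,5): b_i ≤ 1+i ∀i, a PF.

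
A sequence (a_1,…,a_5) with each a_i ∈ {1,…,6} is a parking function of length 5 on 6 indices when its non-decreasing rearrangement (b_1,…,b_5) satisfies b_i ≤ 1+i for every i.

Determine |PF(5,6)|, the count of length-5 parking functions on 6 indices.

4802

|PF| = 2·7^4 = 2 · 2401 = 4802
Example (1,4,1,5,6) → sorted (1,1,4,5,6): b_i ≤ 1+i ∀i, a PF.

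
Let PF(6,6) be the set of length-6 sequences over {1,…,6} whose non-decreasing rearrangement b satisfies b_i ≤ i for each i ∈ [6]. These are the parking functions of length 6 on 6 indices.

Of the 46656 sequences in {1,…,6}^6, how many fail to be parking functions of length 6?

29849

|PF| = (7−6)·7^(6−1) = 1·16807 = 16807 (Pollak)
E.g. (6,4,4,6,6,5) → sorted (4,4,5,6,6,6): b_1=4>1, not a PF.
Total 46656; non-PF = 46656−16807 = 29849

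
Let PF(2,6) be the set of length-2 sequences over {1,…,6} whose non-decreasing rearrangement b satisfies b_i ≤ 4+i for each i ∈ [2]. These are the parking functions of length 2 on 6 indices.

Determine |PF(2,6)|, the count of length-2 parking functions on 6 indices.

35

#PF = (7−2)·7^(2−1) = 5·7 = 35 (Pollak)
E.g. (3,3) → sorted (3,3): b_i ≤ 4+i ∀i, a PF.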